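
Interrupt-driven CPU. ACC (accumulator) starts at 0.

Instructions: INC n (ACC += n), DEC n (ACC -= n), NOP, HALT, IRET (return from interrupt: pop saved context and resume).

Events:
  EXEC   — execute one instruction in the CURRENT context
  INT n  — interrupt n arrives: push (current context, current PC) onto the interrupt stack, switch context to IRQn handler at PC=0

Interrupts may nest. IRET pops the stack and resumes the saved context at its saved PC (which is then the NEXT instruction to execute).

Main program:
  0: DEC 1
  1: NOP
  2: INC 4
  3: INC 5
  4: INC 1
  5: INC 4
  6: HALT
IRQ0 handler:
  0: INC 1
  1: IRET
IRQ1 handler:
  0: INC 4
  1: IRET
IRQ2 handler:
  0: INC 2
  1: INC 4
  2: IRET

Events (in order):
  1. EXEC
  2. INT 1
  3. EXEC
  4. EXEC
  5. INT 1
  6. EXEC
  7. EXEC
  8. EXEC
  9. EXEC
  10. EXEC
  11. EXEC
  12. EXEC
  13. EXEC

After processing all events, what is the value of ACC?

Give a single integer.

Answer: 21

Derivation:
Event 1 (EXEC): [MAIN] PC=0: DEC 1 -> ACC=-1
Event 2 (INT 1): INT 1 arrives: push (MAIN, PC=1), enter IRQ1 at PC=0 (depth now 1)
Event 3 (EXEC): [IRQ1] PC=0: INC 4 -> ACC=3
Event 4 (EXEC): [IRQ1] PC=1: IRET -> resume MAIN at PC=1 (depth now 0)
Event 5 (INT 1): INT 1 arrives: push (MAIN, PC=1), enter IRQ1 at PC=0 (depth now 1)
Event 6 (EXEC): [IRQ1] PC=0: INC 4 -> ACC=7
Event 7 (EXEC): [IRQ1] PC=1: IRET -> resume MAIN at PC=1 (depth now 0)
Event 8 (EXEC): [MAIN] PC=1: NOP
Event 9 (EXEC): [MAIN] PC=2: INC 4 -> ACC=11
Event 10 (EXEC): [MAIN] PC=3: INC 5 -> ACC=16
Event 11 (EXEC): [MAIN] PC=4: INC 1 -> ACC=17
Event 12 (EXEC): [MAIN] PC=5: INC 4 -> ACC=21
Event 13 (EXEC): [MAIN] PC=6: HALT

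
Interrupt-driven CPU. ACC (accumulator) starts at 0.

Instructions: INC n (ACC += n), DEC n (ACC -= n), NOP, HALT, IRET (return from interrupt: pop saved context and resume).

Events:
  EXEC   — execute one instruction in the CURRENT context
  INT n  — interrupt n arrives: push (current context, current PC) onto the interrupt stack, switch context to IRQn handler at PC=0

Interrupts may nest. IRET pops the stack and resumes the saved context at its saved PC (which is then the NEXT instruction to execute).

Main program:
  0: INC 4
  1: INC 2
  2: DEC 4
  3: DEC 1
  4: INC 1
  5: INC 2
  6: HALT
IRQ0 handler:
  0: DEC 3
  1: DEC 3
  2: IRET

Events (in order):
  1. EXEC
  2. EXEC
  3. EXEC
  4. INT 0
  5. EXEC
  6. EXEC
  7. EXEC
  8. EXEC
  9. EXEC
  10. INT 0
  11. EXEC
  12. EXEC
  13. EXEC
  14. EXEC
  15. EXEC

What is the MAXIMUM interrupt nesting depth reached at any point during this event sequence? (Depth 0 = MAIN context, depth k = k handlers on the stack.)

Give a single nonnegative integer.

Answer: 1

Derivation:
Event 1 (EXEC): [MAIN] PC=0: INC 4 -> ACC=4 [depth=0]
Event 2 (EXEC): [MAIN] PC=1: INC 2 -> ACC=6 [depth=0]
Event 3 (EXEC): [MAIN] PC=2: DEC 4 -> ACC=2 [depth=0]
Event 4 (INT 0): INT 0 arrives: push (MAIN, PC=3), enter IRQ0 at PC=0 (depth now 1) [depth=1]
Event 5 (EXEC): [IRQ0] PC=0: DEC 3 -> ACC=-1 [depth=1]
Event 6 (EXEC): [IRQ0] PC=1: DEC 3 -> ACC=-4 [depth=1]
Event 7 (EXEC): [IRQ0] PC=2: IRET -> resume MAIN at PC=3 (depth now 0) [depth=0]
Event 8 (EXEC): [MAIN] PC=3: DEC 1 -> ACC=-5 [depth=0]
Event 9 (EXEC): [MAIN] PC=4: INC 1 -> ACC=-4 [depth=0]
Event 10 (INT 0): INT 0 arrives: push (MAIN, PC=5), enter IRQ0 at PC=0 (depth now 1) [depth=1]
Event 11 (EXEC): [IRQ0] PC=0: DEC 3 -> ACC=-7 [depth=1]
Event 12 (EXEC): [IRQ0] PC=1: DEC 3 -> ACC=-10 [depth=1]
Event 13 (EXEC): [IRQ0] PC=2: IRET -> resume MAIN at PC=5 (depth now 0) [depth=0]
Event 14 (EXEC): [MAIN] PC=5: INC 2 -> ACC=-8 [depth=0]
Event 15 (EXEC): [MAIN] PC=6: HALT [depth=0]
Max depth observed: 1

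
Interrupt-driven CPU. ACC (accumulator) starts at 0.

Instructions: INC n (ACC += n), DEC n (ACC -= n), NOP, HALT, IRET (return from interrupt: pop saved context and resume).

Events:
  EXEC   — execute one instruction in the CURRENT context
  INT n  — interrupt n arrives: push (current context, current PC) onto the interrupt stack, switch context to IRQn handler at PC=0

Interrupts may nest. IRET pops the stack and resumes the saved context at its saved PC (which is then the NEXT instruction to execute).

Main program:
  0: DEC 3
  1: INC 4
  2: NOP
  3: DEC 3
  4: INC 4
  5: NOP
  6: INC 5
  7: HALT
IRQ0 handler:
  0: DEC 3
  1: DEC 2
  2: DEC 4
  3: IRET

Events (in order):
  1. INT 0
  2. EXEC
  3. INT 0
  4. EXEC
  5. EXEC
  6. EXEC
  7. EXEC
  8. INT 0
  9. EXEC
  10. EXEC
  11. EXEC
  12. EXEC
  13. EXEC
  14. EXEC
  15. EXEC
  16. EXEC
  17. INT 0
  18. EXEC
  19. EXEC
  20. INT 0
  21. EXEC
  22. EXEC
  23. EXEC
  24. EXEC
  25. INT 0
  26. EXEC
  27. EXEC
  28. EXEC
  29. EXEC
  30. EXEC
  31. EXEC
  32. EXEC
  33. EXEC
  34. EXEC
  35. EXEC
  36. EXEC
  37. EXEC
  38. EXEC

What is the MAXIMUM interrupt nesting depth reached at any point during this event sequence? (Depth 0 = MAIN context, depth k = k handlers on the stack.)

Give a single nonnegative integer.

Event 1 (INT 0): INT 0 arrives: push (MAIN, PC=0), enter IRQ0 at PC=0 (depth now 1) [depth=1]
Event 2 (EXEC): [IRQ0] PC=0: DEC 3 -> ACC=-3 [depth=1]
Event 3 (INT 0): INT 0 arrives: push (IRQ0, PC=1), enter IRQ0 at PC=0 (depth now 2) [depth=2]
Event 4 (EXEC): [IRQ0] PC=0: DEC 3 -> ACC=-6 [depth=2]
Event 5 (EXEC): [IRQ0] PC=1: DEC 2 -> ACC=-8 [depth=2]
Event 6 (EXEC): [IRQ0] PC=2: DEC 4 -> ACC=-12 [depth=2]
Event 7 (EXEC): [IRQ0] PC=3: IRET -> resume IRQ0 at PC=1 (depth now 1) [depth=1]
Event 8 (INT 0): INT 0 arrives: push (IRQ0, PC=1), enter IRQ0 at PC=0 (depth now 2) [depth=2]
Event 9 (EXEC): [IRQ0] PC=0: DEC 3 -> ACC=-15 [depth=2]
Event 10 (EXEC): [IRQ0] PC=1: DEC 2 -> ACC=-17 [depth=2]
Event 11 (EXEC): [IRQ0] PC=2: DEC 4 -> ACC=-21 [depth=2]
Event 12 (EXEC): [IRQ0] PC=3: IRET -> resume IRQ0 at PC=1 (depth now 1) [depth=1]
Event 13 (EXEC): [IRQ0] PC=1: DEC 2 -> ACC=-23 [depth=1]
Event 14 (EXEC): [IRQ0] PC=2: DEC 4 -> ACC=-27 [depth=1]
Event 15 (EXEC): [IRQ0] PC=3: IRET -> resume MAIN at PC=0 (depth now 0) [depth=0]
Event 16 (EXEC): [MAIN] PC=0: DEC 3 -> ACC=-30 [depth=0]
Event 17 (INT 0): INT 0 arrives: push (MAIN, PC=1), enter IRQ0 at PC=0 (depth now 1) [depth=1]
Event 18 (EXEC): [IRQ0] PC=0: DEC 3 -> ACC=-33 [depth=1]
Event 19 (EXEC): [IRQ0] PC=1: DEC 2 -> ACC=-35 [depth=1]
Event 20 (INT 0): INT 0 arrives: push (IRQ0, PC=2), enter IRQ0 at PC=0 (depth now 2) [depth=2]
Event 21 (EXEC): [IRQ0] PC=0: DEC 3 -> ACC=-38 [depth=2]
Event 22 (EXEC): [IRQ0] PC=1: DEC 2 -> ACC=-40 [depth=2]
Event 23 (EXEC): [IRQ0] PC=2: DEC 4 -> ACC=-44 [depth=2]
Event 24 (EXEC): [IRQ0] PC=3: IRET -> resume IRQ0 at PC=2 (depth now 1) [depth=1]
Event 25 (INT 0): INT 0 arrives: push (IRQ0, PC=2), enter IRQ0 at PC=0 (depth now 2) [depth=2]
Event 26 (EXEC): [IRQ0] PC=0: DEC 3 -> ACC=-47 [depth=2]
Event 27 (EXEC): [IRQ0] PC=1: DEC 2 -> ACC=-49 [depth=2]
Event 28 (EXEC): [IRQ0] PC=2: DEC 4 -> ACC=-53 [depth=2]
Event 29 (EXEC): [IRQ0] PC=3: IRET -> resume IRQ0 at PC=2 (depth now 1) [depth=1]
Event 30 (EXEC): [IRQ0] PC=2: DEC 4 -> ACC=-57 [depth=1]
Event 31 (EXEC): [IRQ0] PC=3: IRET -> resume MAIN at PC=1 (depth now 0) [depth=0]
Event 32 (EXEC): [MAIN] PC=1: INC 4 -> ACC=-53 [depth=0]
Event 33 (EXEC): [MAIN] PC=2: NOP [depth=0]
Event 34 (EXEC): [MAIN] PC=3: DEC 3 -> ACC=-56 [depth=0]
Event 35 (EXEC): [MAIN] PC=4: INC 4 -> ACC=-52 [depth=0]
Event 36 (EXEC): [MAIN] PC=5: NOP [depth=0]
Event 37 (EXEC): [MAIN] PC=6: INC 5 -> ACC=-47 [depth=0]
Event 38 (EXEC): [MAIN] PC=7: HALT [depth=0]
Max depth observed: 2

Answer: 2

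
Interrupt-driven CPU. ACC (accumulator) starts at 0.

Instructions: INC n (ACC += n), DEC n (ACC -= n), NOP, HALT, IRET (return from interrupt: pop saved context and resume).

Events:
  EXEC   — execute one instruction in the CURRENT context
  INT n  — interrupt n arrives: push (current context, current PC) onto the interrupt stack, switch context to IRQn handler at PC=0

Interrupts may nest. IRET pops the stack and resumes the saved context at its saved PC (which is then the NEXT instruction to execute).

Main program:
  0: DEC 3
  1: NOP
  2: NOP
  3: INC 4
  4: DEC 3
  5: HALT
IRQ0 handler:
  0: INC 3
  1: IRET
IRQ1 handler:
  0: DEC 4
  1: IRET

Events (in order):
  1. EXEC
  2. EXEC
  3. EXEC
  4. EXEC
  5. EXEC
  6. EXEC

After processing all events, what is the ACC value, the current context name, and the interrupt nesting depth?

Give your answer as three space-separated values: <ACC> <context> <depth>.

Event 1 (EXEC): [MAIN] PC=0: DEC 3 -> ACC=-3
Event 2 (EXEC): [MAIN] PC=1: NOP
Event 3 (EXEC): [MAIN] PC=2: NOP
Event 4 (EXEC): [MAIN] PC=3: INC 4 -> ACC=1
Event 5 (EXEC): [MAIN] PC=4: DEC 3 -> ACC=-2
Event 6 (EXEC): [MAIN] PC=5: HALT

Answer: -2 MAIN 0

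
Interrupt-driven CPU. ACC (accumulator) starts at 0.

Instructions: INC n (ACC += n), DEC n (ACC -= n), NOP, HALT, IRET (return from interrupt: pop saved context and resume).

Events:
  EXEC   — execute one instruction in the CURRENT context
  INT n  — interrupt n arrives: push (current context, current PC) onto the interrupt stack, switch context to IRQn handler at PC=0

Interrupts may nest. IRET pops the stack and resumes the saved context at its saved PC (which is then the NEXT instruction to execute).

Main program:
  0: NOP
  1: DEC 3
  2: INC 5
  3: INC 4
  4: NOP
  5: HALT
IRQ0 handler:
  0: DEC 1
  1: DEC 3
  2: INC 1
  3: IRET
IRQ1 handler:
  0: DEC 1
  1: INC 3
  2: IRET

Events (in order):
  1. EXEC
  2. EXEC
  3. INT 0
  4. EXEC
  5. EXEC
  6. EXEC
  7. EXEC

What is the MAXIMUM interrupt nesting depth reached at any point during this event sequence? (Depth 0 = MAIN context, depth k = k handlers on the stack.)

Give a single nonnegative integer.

Event 1 (EXEC): [MAIN] PC=0: NOP [depth=0]
Event 2 (EXEC): [MAIN] PC=1: DEC 3 -> ACC=-3 [depth=0]
Event 3 (INT 0): INT 0 arrives: push (MAIN, PC=2), enter IRQ0 at PC=0 (depth now 1) [depth=1]
Event 4 (EXEC): [IRQ0] PC=0: DEC 1 -> ACC=-4 [depth=1]
Event 5 (EXEC): [IRQ0] PC=1: DEC 3 -> ACC=-7 [depth=1]
Event 6 (EXEC): [IRQ0] PC=2: INC 1 -> ACC=-6 [depth=1]
Event 7 (EXEC): [IRQ0] PC=3: IRET -> resume MAIN at PC=2 (depth now 0) [depth=0]
Max depth observed: 1

Answer: 1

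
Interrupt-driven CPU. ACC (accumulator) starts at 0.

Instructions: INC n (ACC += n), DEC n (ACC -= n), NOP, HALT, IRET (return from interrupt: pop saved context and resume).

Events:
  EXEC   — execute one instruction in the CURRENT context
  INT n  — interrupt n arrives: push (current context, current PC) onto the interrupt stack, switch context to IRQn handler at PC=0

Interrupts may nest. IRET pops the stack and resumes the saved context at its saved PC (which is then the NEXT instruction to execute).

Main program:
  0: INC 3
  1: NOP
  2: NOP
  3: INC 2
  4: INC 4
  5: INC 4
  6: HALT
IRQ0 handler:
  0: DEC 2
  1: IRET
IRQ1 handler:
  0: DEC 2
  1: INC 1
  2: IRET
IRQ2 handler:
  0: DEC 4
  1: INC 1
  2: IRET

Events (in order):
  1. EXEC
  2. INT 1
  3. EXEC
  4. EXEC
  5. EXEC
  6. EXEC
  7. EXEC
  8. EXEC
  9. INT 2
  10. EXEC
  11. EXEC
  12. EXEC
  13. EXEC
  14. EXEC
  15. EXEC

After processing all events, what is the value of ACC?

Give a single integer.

Answer: 9

Derivation:
Event 1 (EXEC): [MAIN] PC=0: INC 3 -> ACC=3
Event 2 (INT 1): INT 1 arrives: push (MAIN, PC=1), enter IRQ1 at PC=0 (depth now 1)
Event 3 (EXEC): [IRQ1] PC=0: DEC 2 -> ACC=1
Event 4 (EXEC): [IRQ1] PC=1: INC 1 -> ACC=2
Event 5 (EXEC): [IRQ1] PC=2: IRET -> resume MAIN at PC=1 (depth now 0)
Event 6 (EXEC): [MAIN] PC=1: NOP
Event 7 (EXEC): [MAIN] PC=2: NOP
Event 8 (EXEC): [MAIN] PC=3: INC 2 -> ACC=4
Event 9 (INT 2): INT 2 arrives: push (MAIN, PC=4), enter IRQ2 at PC=0 (depth now 1)
Event 10 (EXEC): [IRQ2] PC=0: DEC 4 -> ACC=0
Event 11 (EXEC): [IRQ2] PC=1: INC 1 -> ACC=1
Event 12 (EXEC): [IRQ2] PC=2: IRET -> resume MAIN at PC=4 (depth now 0)
Event 13 (EXEC): [MAIN] PC=4: INC 4 -> ACC=5
Event 14 (EXEC): [MAIN] PC=5: INC 4 -> ACC=9
Event 15 (EXEC): [MAIN] PC=6: HALT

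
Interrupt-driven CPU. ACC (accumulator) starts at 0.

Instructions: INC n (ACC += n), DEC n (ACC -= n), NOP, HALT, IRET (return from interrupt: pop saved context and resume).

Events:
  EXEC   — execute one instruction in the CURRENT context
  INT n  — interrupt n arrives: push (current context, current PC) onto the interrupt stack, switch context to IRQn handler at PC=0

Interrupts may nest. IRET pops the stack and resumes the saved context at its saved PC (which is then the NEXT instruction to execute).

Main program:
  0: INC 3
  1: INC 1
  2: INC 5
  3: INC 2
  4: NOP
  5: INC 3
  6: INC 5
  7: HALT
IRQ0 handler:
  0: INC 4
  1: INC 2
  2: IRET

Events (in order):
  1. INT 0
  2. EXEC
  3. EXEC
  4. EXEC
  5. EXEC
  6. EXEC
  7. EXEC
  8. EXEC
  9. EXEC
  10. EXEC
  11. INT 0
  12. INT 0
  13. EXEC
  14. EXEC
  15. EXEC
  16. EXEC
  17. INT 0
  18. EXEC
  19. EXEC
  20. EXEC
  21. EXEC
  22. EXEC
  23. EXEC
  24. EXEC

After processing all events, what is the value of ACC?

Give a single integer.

Event 1 (INT 0): INT 0 arrives: push (MAIN, PC=0), enter IRQ0 at PC=0 (depth now 1)
Event 2 (EXEC): [IRQ0] PC=0: INC 4 -> ACC=4
Event 3 (EXEC): [IRQ0] PC=1: INC 2 -> ACC=6
Event 4 (EXEC): [IRQ0] PC=2: IRET -> resume MAIN at PC=0 (depth now 0)
Event 5 (EXEC): [MAIN] PC=0: INC 3 -> ACC=9
Event 6 (EXEC): [MAIN] PC=1: INC 1 -> ACC=10
Event 7 (EXEC): [MAIN] PC=2: INC 5 -> ACC=15
Event 8 (EXEC): [MAIN] PC=3: INC 2 -> ACC=17
Event 9 (EXEC): [MAIN] PC=4: NOP
Event 10 (EXEC): [MAIN] PC=5: INC 3 -> ACC=20
Event 11 (INT 0): INT 0 arrives: push (MAIN, PC=6), enter IRQ0 at PC=0 (depth now 1)
Event 12 (INT 0): INT 0 arrives: push (IRQ0, PC=0), enter IRQ0 at PC=0 (depth now 2)
Event 13 (EXEC): [IRQ0] PC=0: INC 4 -> ACC=24
Event 14 (EXEC): [IRQ0] PC=1: INC 2 -> ACC=26
Event 15 (EXEC): [IRQ0] PC=2: IRET -> resume IRQ0 at PC=0 (depth now 1)
Event 16 (EXEC): [IRQ0] PC=0: INC 4 -> ACC=30
Event 17 (INT 0): INT 0 arrives: push (IRQ0, PC=1), enter IRQ0 at PC=0 (depth now 2)
Event 18 (EXEC): [IRQ0] PC=0: INC 4 -> ACC=34
Event 19 (EXEC): [IRQ0] PC=1: INC 2 -> ACC=36
Event 20 (EXEC): [IRQ0] PC=2: IRET -> resume IRQ0 at PC=1 (depth now 1)
Event 21 (EXEC): [IRQ0] PC=1: INC 2 -> ACC=38
Event 22 (EXEC): [IRQ0] PC=2: IRET -> resume MAIN at PC=6 (depth now 0)
Event 23 (EXEC): [MAIN] PC=6: INC 5 -> ACC=43
Event 24 (EXEC): [MAIN] PC=7: HALT

Answer: 43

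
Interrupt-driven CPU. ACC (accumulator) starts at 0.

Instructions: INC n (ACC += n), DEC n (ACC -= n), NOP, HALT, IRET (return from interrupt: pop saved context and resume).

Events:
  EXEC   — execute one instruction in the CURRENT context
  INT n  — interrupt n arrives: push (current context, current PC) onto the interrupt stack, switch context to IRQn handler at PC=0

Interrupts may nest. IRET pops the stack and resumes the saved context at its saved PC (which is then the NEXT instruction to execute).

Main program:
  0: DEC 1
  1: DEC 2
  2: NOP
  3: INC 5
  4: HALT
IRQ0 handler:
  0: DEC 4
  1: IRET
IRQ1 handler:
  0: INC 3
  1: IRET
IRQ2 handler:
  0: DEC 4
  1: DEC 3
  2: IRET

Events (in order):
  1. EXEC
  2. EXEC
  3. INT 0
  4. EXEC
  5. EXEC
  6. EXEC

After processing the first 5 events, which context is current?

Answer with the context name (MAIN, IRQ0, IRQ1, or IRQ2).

Answer: MAIN

Derivation:
Event 1 (EXEC): [MAIN] PC=0: DEC 1 -> ACC=-1
Event 2 (EXEC): [MAIN] PC=1: DEC 2 -> ACC=-3
Event 3 (INT 0): INT 0 arrives: push (MAIN, PC=2), enter IRQ0 at PC=0 (depth now 1)
Event 4 (EXEC): [IRQ0] PC=0: DEC 4 -> ACC=-7
Event 5 (EXEC): [IRQ0] PC=1: IRET -> resume MAIN at PC=2 (depth now 0)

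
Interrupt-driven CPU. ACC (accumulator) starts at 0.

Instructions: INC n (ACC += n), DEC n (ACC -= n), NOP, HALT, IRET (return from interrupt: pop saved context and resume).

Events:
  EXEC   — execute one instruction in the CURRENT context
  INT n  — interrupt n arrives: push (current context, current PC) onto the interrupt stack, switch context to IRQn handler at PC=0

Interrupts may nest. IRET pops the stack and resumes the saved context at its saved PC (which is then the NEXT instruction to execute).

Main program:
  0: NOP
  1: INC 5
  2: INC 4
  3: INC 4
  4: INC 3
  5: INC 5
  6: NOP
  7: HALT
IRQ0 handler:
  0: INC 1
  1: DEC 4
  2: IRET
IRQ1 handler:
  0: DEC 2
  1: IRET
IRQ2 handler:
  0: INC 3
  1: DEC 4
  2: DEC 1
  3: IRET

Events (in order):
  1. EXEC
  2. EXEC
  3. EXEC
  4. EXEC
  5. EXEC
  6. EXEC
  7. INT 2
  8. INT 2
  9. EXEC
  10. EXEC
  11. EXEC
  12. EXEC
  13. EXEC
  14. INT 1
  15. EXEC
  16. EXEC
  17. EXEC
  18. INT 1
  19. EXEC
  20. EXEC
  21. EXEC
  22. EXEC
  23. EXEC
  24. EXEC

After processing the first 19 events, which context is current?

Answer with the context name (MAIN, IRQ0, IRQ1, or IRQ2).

Answer: IRQ1

Derivation:
Event 1 (EXEC): [MAIN] PC=0: NOP
Event 2 (EXEC): [MAIN] PC=1: INC 5 -> ACC=5
Event 3 (EXEC): [MAIN] PC=2: INC 4 -> ACC=9
Event 4 (EXEC): [MAIN] PC=3: INC 4 -> ACC=13
Event 5 (EXEC): [MAIN] PC=4: INC 3 -> ACC=16
Event 6 (EXEC): [MAIN] PC=5: INC 5 -> ACC=21
Event 7 (INT 2): INT 2 arrives: push (MAIN, PC=6), enter IRQ2 at PC=0 (depth now 1)
Event 8 (INT 2): INT 2 arrives: push (IRQ2, PC=0), enter IRQ2 at PC=0 (depth now 2)
Event 9 (EXEC): [IRQ2] PC=0: INC 3 -> ACC=24
Event 10 (EXEC): [IRQ2] PC=1: DEC 4 -> ACC=20
Event 11 (EXEC): [IRQ2] PC=2: DEC 1 -> ACC=19
Event 12 (EXEC): [IRQ2] PC=3: IRET -> resume IRQ2 at PC=0 (depth now 1)
Event 13 (EXEC): [IRQ2] PC=0: INC 3 -> ACC=22
Event 14 (INT 1): INT 1 arrives: push (IRQ2, PC=1), enter IRQ1 at PC=0 (depth now 2)
Event 15 (EXEC): [IRQ1] PC=0: DEC 2 -> ACC=20
Event 16 (EXEC): [IRQ1] PC=1: IRET -> resume IRQ2 at PC=1 (depth now 1)
Event 17 (EXEC): [IRQ2] PC=1: DEC 4 -> ACC=16
Event 18 (INT 1): INT 1 arrives: push (IRQ2, PC=2), enter IRQ1 at PC=0 (depth now 2)
Event 19 (EXEC): [IRQ1] PC=0: DEC 2 -> ACC=14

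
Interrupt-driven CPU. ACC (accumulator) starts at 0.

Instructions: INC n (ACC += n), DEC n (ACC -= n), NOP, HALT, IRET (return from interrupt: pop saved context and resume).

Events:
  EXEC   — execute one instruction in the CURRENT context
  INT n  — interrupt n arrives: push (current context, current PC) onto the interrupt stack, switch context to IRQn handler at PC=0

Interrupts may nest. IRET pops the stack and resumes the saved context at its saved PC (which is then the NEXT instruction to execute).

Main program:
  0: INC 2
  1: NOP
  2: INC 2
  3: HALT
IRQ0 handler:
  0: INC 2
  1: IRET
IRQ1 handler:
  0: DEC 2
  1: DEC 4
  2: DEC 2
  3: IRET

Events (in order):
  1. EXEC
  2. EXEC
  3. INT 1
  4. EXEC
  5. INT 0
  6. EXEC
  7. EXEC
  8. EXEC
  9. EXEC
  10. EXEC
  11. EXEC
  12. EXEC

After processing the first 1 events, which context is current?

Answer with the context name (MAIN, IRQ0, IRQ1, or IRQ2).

Answer: MAIN

Derivation:
Event 1 (EXEC): [MAIN] PC=0: INC 2 -> ACC=2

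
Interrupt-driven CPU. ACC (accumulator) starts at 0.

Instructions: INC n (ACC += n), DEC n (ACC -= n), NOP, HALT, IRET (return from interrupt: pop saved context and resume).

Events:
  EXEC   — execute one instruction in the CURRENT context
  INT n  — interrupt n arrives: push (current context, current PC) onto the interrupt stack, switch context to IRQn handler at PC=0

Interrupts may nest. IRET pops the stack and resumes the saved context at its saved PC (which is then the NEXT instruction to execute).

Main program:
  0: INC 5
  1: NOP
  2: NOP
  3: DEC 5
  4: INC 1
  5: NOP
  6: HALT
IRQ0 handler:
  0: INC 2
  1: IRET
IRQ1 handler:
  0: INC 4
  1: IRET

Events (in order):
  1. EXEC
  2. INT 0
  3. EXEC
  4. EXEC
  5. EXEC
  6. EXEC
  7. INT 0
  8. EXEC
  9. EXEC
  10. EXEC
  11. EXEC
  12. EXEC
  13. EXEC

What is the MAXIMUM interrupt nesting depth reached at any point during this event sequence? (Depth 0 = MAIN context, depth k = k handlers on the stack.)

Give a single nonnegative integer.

Answer: 1

Derivation:
Event 1 (EXEC): [MAIN] PC=0: INC 5 -> ACC=5 [depth=0]
Event 2 (INT 0): INT 0 arrives: push (MAIN, PC=1), enter IRQ0 at PC=0 (depth now 1) [depth=1]
Event 3 (EXEC): [IRQ0] PC=0: INC 2 -> ACC=7 [depth=1]
Event 4 (EXEC): [IRQ0] PC=1: IRET -> resume MAIN at PC=1 (depth now 0) [depth=0]
Event 5 (EXEC): [MAIN] PC=1: NOP [depth=0]
Event 6 (EXEC): [MAIN] PC=2: NOP [depth=0]
Event 7 (INT 0): INT 0 arrives: push (MAIN, PC=3), enter IRQ0 at PC=0 (depth now 1) [depth=1]
Event 8 (EXEC): [IRQ0] PC=0: INC 2 -> ACC=9 [depth=1]
Event 9 (EXEC): [IRQ0] PC=1: IRET -> resume MAIN at PC=3 (depth now 0) [depth=0]
Event 10 (EXEC): [MAIN] PC=3: DEC 5 -> ACC=4 [depth=0]
Event 11 (EXEC): [MAIN] PC=4: INC 1 -> ACC=5 [depth=0]
Event 12 (EXEC): [MAIN] PC=5: NOP [depth=0]
Event 13 (EXEC): [MAIN] PC=6: HALT [depth=0]
Max depth observed: 1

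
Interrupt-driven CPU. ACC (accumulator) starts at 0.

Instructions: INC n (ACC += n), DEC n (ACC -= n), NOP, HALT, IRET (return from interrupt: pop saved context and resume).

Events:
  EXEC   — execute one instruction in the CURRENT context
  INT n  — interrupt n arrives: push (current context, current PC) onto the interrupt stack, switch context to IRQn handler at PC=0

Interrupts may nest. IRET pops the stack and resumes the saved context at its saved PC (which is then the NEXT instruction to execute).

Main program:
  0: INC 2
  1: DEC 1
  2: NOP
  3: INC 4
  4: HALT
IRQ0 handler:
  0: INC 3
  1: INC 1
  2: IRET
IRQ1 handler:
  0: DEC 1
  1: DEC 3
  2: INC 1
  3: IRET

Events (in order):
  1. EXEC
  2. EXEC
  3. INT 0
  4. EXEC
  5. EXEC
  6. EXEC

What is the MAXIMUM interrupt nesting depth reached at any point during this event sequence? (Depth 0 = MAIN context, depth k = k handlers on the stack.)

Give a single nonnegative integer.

Answer: 1

Derivation:
Event 1 (EXEC): [MAIN] PC=0: INC 2 -> ACC=2 [depth=0]
Event 2 (EXEC): [MAIN] PC=1: DEC 1 -> ACC=1 [depth=0]
Event 3 (INT 0): INT 0 arrives: push (MAIN, PC=2), enter IRQ0 at PC=0 (depth now 1) [depth=1]
Event 4 (EXEC): [IRQ0] PC=0: INC 3 -> ACC=4 [depth=1]
Event 5 (EXEC): [IRQ0] PC=1: INC 1 -> ACC=5 [depth=1]
Event 6 (EXEC): [IRQ0] PC=2: IRET -> resume MAIN at PC=2 (depth now 0) [depth=0]
Max depth observed: 1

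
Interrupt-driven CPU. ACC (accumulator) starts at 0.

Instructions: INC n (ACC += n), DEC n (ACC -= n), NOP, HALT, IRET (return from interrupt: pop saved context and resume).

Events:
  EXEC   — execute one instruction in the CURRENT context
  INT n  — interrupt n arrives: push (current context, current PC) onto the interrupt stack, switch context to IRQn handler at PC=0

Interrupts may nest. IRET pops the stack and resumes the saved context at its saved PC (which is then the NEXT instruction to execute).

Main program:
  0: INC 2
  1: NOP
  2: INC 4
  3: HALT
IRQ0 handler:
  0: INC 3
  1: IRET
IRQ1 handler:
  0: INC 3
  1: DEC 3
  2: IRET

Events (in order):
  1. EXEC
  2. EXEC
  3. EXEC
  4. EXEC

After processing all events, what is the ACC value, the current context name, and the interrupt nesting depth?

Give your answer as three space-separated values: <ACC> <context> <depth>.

Event 1 (EXEC): [MAIN] PC=0: INC 2 -> ACC=2
Event 2 (EXEC): [MAIN] PC=1: NOP
Event 3 (EXEC): [MAIN] PC=2: INC 4 -> ACC=6
Event 4 (EXEC): [MAIN] PC=3: HALT

Answer: 6 MAIN 0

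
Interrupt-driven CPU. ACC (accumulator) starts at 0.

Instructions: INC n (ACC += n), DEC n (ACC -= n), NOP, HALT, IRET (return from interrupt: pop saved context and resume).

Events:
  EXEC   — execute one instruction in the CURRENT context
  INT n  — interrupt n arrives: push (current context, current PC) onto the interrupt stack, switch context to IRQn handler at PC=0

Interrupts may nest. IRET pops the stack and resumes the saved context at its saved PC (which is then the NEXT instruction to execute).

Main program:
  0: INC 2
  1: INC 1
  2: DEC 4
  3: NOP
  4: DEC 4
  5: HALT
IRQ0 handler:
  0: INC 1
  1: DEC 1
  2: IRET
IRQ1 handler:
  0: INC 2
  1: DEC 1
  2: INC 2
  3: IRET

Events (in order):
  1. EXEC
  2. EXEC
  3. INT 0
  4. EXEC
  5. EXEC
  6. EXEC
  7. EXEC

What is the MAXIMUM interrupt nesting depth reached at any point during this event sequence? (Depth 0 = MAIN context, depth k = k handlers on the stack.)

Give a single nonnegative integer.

Answer: 1

Derivation:
Event 1 (EXEC): [MAIN] PC=0: INC 2 -> ACC=2 [depth=0]
Event 2 (EXEC): [MAIN] PC=1: INC 1 -> ACC=3 [depth=0]
Event 3 (INT 0): INT 0 arrives: push (MAIN, PC=2), enter IRQ0 at PC=0 (depth now 1) [depth=1]
Event 4 (EXEC): [IRQ0] PC=0: INC 1 -> ACC=4 [depth=1]
Event 5 (EXEC): [IRQ0] PC=1: DEC 1 -> ACC=3 [depth=1]
Event 6 (EXEC): [IRQ0] PC=2: IRET -> resume MAIN at PC=2 (depth now 0) [depth=0]
Event 7 (EXEC): [MAIN] PC=2: DEC 4 -> ACC=-1 [depth=0]
Max depth observed: 1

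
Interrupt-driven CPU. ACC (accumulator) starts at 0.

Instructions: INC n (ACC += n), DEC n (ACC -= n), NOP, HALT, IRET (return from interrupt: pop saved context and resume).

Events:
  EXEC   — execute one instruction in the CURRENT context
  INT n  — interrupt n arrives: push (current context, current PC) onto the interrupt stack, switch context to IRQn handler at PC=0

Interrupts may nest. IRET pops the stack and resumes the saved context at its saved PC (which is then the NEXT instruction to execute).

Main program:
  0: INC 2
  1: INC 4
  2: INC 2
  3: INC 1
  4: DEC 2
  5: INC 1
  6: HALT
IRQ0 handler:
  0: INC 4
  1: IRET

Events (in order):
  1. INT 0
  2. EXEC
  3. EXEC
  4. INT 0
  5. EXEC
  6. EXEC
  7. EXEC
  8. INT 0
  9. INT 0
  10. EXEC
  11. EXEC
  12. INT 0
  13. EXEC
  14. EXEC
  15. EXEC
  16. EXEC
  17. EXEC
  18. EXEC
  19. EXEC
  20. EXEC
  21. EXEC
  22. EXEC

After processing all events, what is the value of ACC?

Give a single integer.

Answer: 28

Derivation:
Event 1 (INT 0): INT 0 arrives: push (MAIN, PC=0), enter IRQ0 at PC=0 (depth now 1)
Event 2 (EXEC): [IRQ0] PC=0: INC 4 -> ACC=4
Event 3 (EXEC): [IRQ0] PC=1: IRET -> resume MAIN at PC=0 (depth now 0)
Event 4 (INT 0): INT 0 arrives: push (MAIN, PC=0), enter IRQ0 at PC=0 (depth now 1)
Event 5 (EXEC): [IRQ0] PC=0: INC 4 -> ACC=8
Event 6 (EXEC): [IRQ0] PC=1: IRET -> resume MAIN at PC=0 (depth now 0)
Event 7 (EXEC): [MAIN] PC=0: INC 2 -> ACC=10
Event 8 (INT 0): INT 0 arrives: push (MAIN, PC=1), enter IRQ0 at PC=0 (depth now 1)
Event 9 (INT 0): INT 0 arrives: push (IRQ0, PC=0), enter IRQ0 at PC=0 (depth now 2)
Event 10 (EXEC): [IRQ0] PC=0: INC 4 -> ACC=14
Event 11 (EXEC): [IRQ0] PC=1: IRET -> resume IRQ0 at PC=0 (depth now 1)
Event 12 (INT 0): INT 0 arrives: push (IRQ0, PC=0), enter IRQ0 at PC=0 (depth now 2)
Event 13 (EXEC): [IRQ0] PC=0: INC 4 -> ACC=18
Event 14 (EXEC): [IRQ0] PC=1: IRET -> resume IRQ0 at PC=0 (depth now 1)
Event 15 (EXEC): [IRQ0] PC=0: INC 4 -> ACC=22
Event 16 (EXEC): [IRQ0] PC=1: IRET -> resume MAIN at PC=1 (depth now 0)
Event 17 (EXEC): [MAIN] PC=1: INC 4 -> ACC=26
Event 18 (EXEC): [MAIN] PC=2: INC 2 -> ACC=28
Event 19 (EXEC): [MAIN] PC=3: INC 1 -> ACC=29
Event 20 (EXEC): [MAIN] PC=4: DEC 2 -> ACC=27
Event 21 (EXEC): [MAIN] PC=5: INC 1 -> ACC=28
Event 22 (EXEC): [MAIN] PC=6: HALT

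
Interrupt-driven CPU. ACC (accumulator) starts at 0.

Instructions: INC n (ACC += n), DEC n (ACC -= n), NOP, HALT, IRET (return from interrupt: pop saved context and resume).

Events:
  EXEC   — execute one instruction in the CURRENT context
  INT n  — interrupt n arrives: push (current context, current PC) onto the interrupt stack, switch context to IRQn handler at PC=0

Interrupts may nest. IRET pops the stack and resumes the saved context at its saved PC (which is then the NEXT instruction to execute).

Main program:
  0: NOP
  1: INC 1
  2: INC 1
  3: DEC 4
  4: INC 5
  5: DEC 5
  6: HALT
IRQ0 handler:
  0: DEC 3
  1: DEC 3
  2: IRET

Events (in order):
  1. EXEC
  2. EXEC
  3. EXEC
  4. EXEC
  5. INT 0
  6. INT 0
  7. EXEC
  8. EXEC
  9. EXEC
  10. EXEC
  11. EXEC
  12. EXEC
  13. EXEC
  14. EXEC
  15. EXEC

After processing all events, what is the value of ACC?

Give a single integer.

Answer: -14

Derivation:
Event 1 (EXEC): [MAIN] PC=0: NOP
Event 2 (EXEC): [MAIN] PC=1: INC 1 -> ACC=1
Event 3 (EXEC): [MAIN] PC=2: INC 1 -> ACC=2
Event 4 (EXEC): [MAIN] PC=3: DEC 4 -> ACC=-2
Event 5 (INT 0): INT 0 arrives: push (MAIN, PC=4), enter IRQ0 at PC=0 (depth now 1)
Event 6 (INT 0): INT 0 arrives: push (IRQ0, PC=0), enter IRQ0 at PC=0 (depth now 2)
Event 7 (EXEC): [IRQ0] PC=0: DEC 3 -> ACC=-5
Event 8 (EXEC): [IRQ0] PC=1: DEC 3 -> ACC=-8
Event 9 (EXEC): [IRQ0] PC=2: IRET -> resume IRQ0 at PC=0 (depth now 1)
Event 10 (EXEC): [IRQ0] PC=0: DEC 3 -> ACC=-11
Event 11 (EXEC): [IRQ0] PC=1: DEC 3 -> ACC=-14
Event 12 (EXEC): [IRQ0] PC=2: IRET -> resume MAIN at PC=4 (depth now 0)
Event 13 (EXEC): [MAIN] PC=4: INC 5 -> ACC=-9
Event 14 (EXEC): [MAIN] PC=5: DEC 5 -> ACC=-14
Event 15 (EXEC): [MAIN] PC=6: HALT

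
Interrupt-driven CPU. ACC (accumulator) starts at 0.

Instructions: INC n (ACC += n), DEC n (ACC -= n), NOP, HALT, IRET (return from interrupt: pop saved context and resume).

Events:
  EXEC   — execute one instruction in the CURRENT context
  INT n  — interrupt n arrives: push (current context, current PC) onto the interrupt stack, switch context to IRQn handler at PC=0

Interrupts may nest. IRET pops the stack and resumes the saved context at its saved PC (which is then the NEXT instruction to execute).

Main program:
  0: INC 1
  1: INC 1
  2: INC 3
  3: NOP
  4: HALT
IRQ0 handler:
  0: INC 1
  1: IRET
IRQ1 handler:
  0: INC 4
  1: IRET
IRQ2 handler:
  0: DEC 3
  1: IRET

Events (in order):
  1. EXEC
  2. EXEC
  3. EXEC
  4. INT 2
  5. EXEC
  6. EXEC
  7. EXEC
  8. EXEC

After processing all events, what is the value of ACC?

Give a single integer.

Event 1 (EXEC): [MAIN] PC=0: INC 1 -> ACC=1
Event 2 (EXEC): [MAIN] PC=1: INC 1 -> ACC=2
Event 3 (EXEC): [MAIN] PC=2: INC 3 -> ACC=5
Event 4 (INT 2): INT 2 arrives: push (MAIN, PC=3), enter IRQ2 at PC=0 (depth now 1)
Event 5 (EXEC): [IRQ2] PC=0: DEC 3 -> ACC=2
Event 6 (EXEC): [IRQ2] PC=1: IRET -> resume MAIN at PC=3 (depth now 0)
Event 7 (EXEC): [MAIN] PC=3: NOP
Event 8 (EXEC): [MAIN] PC=4: HALT

Answer: 2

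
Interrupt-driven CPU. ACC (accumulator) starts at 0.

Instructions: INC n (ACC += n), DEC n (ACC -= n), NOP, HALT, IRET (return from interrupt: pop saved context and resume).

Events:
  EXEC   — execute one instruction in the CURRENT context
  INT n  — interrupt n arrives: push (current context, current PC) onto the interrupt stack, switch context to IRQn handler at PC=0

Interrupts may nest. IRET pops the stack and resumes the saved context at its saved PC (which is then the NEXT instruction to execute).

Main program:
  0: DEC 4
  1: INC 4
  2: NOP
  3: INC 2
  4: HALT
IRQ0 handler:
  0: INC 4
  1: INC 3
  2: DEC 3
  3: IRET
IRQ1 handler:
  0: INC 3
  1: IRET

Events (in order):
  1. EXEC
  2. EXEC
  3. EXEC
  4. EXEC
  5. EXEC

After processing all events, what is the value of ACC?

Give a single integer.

Answer: 2

Derivation:
Event 1 (EXEC): [MAIN] PC=0: DEC 4 -> ACC=-4
Event 2 (EXEC): [MAIN] PC=1: INC 4 -> ACC=0
Event 3 (EXEC): [MAIN] PC=2: NOP
Event 4 (EXEC): [MAIN] PC=3: INC 2 -> ACC=2
Event 5 (EXEC): [MAIN] PC=4: HALT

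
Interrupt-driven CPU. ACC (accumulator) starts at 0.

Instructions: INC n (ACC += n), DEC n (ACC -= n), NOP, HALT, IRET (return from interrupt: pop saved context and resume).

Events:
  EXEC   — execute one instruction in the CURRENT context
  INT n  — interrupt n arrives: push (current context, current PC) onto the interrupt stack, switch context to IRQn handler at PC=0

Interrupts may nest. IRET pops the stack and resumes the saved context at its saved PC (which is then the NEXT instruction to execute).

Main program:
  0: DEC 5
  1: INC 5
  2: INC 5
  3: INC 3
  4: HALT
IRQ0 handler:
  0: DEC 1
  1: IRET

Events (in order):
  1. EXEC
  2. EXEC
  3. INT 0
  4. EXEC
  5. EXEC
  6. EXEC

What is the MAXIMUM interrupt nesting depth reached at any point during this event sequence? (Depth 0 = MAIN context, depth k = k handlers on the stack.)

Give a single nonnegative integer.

Answer: 1

Derivation:
Event 1 (EXEC): [MAIN] PC=0: DEC 5 -> ACC=-5 [depth=0]
Event 2 (EXEC): [MAIN] PC=1: INC 5 -> ACC=0 [depth=0]
Event 3 (INT 0): INT 0 arrives: push (MAIN, PC=2), enter IRQ0 at PC=0 (depth now 1) [depth=1]
Event 4 (EXEC): [IRQ0] PC=0: DEC 1 -> ACC=-1 [depth=1]
Event 5 (EXEC): [IRQ0] PC=1: IRET -> resume MAIN at PC=2 (depth now 0) [depth=0]
Event 6 (EXEC): [MAIN] PC=2: INC 5 -> ACC=4 [depth=0]
Max depth observed: 1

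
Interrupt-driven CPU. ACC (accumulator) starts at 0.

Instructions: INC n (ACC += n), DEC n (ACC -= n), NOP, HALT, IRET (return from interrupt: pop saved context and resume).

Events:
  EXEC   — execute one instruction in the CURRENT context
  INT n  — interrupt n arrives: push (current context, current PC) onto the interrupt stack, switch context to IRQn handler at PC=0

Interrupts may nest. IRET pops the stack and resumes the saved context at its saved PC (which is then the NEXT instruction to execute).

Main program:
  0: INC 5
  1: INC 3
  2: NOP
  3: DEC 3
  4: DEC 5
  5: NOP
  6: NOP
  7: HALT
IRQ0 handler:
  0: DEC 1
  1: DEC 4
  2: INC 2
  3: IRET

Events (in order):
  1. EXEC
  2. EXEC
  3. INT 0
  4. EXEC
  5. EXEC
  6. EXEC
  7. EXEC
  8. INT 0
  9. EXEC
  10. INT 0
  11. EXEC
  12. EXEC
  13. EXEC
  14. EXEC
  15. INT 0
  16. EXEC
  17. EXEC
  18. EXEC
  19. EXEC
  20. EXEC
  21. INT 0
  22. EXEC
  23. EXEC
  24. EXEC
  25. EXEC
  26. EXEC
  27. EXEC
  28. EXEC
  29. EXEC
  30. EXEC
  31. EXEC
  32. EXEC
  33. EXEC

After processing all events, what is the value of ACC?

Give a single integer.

Event 1 (EXEC): [MAIN] PC=0: INC 5 -> ACC=5
Event 2 (EXEC): [MAIN] PC=1: INC 3 -> ACC=8
Event 3 (INT 0): INT 0 arrives: push (MAIN, PC=2), enter IRQ0 at PC=0 (depth now 1)
Event 4 (EXEC): [IRQ0] PC=0: DEC 1 -> ACC=7
Event 5 (EXEC): [IRQ0] PC=1: DEC 4 -> ACC=3
Event 6 (EXEC): [IRQ0] PC=2: INC 2 -> ACC=5
Event 7 (EXEC): [IRQ0] PC=3: IRET -> resume MAIN at PC=2 (depth now 0)
Event 8 (INT 0): INT 0 arrives: push (MAIN, PC=2), enter IRQ0 at PC=0 (depth now 1)
Event 9 (EXEC): [IRQ0] PC=0: DEC 1 -> ACC=4
Event 10 (INT 0): INT 0 arrives: push (IRQ0, PC=1), enter IRQ0 at PC=0 (depth now 2)
Event 11 (EXEC): [IRQ0] PC=0: DEC 1 -> ACC=3
Event 12 (EXEC): [IRQ0] PC=1: DEC 4 -> ACC=-1
Event 13 (EXEC): [IRQ0] PC=2: INC 2 -> ACC=1
Event 14 (EXEC): [IRQ0] PC=3: IRET -> resume IRQ0 at PC=1 (depth now 1)
Event 15 (INT 0): INT 0 arrives: push (IRQ0, PC=1), enter IRQ0 at PC=0 (depth now 2)
Event 16 (EXEC): [IRQ0] PC=0: DEC 1 -> ACC=0
Event 17 (EXEC): [IRQ0] PC=1: DEC 4 -> ACC=-4
Event 18 (EXEC): [IRQ0] PC=2: INC 2 -> ACC=-2
Event 19 (EXEC): [IRQ0] PC=3: IRET -> resume IRQ0 at PC=1 (depth now 1)
Event 20 (EXEC): [IRQ0] PC=1: DEC 4 -> ACC=-6
Event 21 (INT 0): INT 0 arrives: push (IRQ0, PC=2), enter IRQ0 at PC=0 (depth now 2)
Event 22 (EXEC): [IRQ0] PC=0: DEC 1 -> ACC=-7
Event 23 (EXEC): [IRQ0] PC=1: DEC 4 -> ACC=-11
Event 24 (EXEC): [IRQ0] PC=2: INC 2 -> ACC=-9
Event 25 (EXEC): [IRQ0] PC=3: IRET -> resume IRQ0 at PC=2 (depth now 1)
Event 26 (EXEC): [IRQ0] PC=2: INC 2 -> ACC=-7
Event 27 (EXEC): [IRQ0] PC=3: IRET -> resume MAIN at PC=2 (depth now 0)
Event 28 (EXEC): [MAIN] PC=2: NOP
Event 29 (EXEC): [MAIN] PC=3: DEC 3 -> ACC=-10
Event 30 (EXEC): [MAIN] PC=4: DEC 5 -> ACC=-15
Event 31 (EXEC): [MAIN] PC=5: NOP
Event 32 (EXEC): [MAIN] PC=6: NOP
Event 33 (EXEC): [MAIN] PC=7: HALT

Answer: -15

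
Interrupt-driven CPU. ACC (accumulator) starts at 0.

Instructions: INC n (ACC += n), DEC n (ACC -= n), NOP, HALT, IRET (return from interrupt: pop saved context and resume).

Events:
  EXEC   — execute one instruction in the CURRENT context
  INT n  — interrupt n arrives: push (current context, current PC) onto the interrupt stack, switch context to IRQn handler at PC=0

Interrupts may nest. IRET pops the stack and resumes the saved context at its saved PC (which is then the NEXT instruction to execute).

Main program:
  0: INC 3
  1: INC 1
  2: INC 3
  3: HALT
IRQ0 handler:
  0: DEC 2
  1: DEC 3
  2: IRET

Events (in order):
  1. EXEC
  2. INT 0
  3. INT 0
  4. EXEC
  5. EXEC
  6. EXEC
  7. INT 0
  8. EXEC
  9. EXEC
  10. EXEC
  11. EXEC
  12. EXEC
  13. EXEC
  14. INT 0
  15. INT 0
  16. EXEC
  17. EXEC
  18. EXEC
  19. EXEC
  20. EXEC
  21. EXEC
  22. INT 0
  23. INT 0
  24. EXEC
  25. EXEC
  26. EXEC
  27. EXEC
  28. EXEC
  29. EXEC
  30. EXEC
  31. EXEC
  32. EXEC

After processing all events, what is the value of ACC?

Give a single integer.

Answer: -28

Derivation:
Event 1 (EXEC): [MAIN] PC=0: INC 3 -> ACC=3
Event 2 (INT 0): INT 0 arrives: push (MAIN, PC=1), enter IRQ0 at PC=0 (depth now 1)
Event 3 (INT 0): INT 0 arrives: push (IRQ0, PC=0), enter IRQ0 at PC=0 (depth now 2)
Event 4 (EXEC): [IRQ0] PC=0: DEC 2 -> ACC=1
Event 5 (EXEC): [IRQ0] PC=1: DEC 3 -> ACC=-2
Event 6 (EXEC): [IRQ0] PC=2: IRET -> resume IRQ0 at PC=0 (depth now 1)
Event 7 (INT 0): INT 0 arrives: push (IRQ0, PC=0), enter IRQ0 at PC=0 (depth now 2)
Event 8 (EXEC): [IRQ0] PC=0: DEC 2 -> ACC=-4
Event 9 (EXEC): [IRQ0] PC=1: DEC 3 -> ACC=-7
Event 10 (EXEC): [IRQ0] PC=2: IRET -> resume IRQ0 at PC=0 (depth now 1)
Event 11 (EXEC): [IRQ0] PC=0: DEC 2 -> ACC=-9
Event 12 (EXEC): [IRQ0] PC=1: DEC 3 -> ACC=-12
Event 13 (EXEC): [IRQ0] PC=2: IRET -> resume MAIN at PC=1 (depth now 0)
Event 14 (INT 0): INT 0 arrives: push (MAIN, PC=1), enter IRQ0 at PC=0 (depth now 1)
Event 15 (INT 0): INT 0 arrives: push (IRQ0, PC=0), enter IRQ0 at PC=0 (depth now 2)
Event 16 (EXEC): [IRQ0] PC=0: DEC 2 -> ACC=-14
Event 17 (EXEC): [IRQ0] PC=1: DEC 3 -> ACC=-17
Event 18 (EXEC): [IRQ0] PC=2: IRET -> resume IRQ0 at PC=0 (depth now 1)
Event 19 (EXEC): [IRQ0] PC=0: DEC 2 -> ACC=-19
Event 20 (EXEC): [IRQ0] PC=1: DEC 3 -> ACC=-22
Event 21 (EXEC): [IRQ0] PC=2: IRET -> resume MAIN at PC=1 (depth now 0)
Event 22 (INT 0): INT 0 arrives: push (MAIN, PC=1), enter IRQ0 at PC=0 (depth now 1)
Event 23 (INT 0): INT 0 arrives: push (IRQ0, PC=0), enter IRQ0 at PC=0 (depth now 2)
Event 24 (EXEC): [IRQ0] PC=0: DEC 2 -> ACC=-24
Event 25 (EXEC): [IRQ0] PC=1: DEC 3 -> ACC=-27
Event 26 (EXEC): [IRQ0] PC=2: IRET -> resume IRQ0 at PC=0 (depth now 1)
Event 27 (EXEC): [IRQ0] PC=0: DEC 2 -> ACC=-29
Event 28 (EXEC): [IRQ0] PC=1: DEC 3 -> ACC=-32
Event 29 (EXEC): [IRQ0] PC=2: IRET -> resume MAIN at PC=1 (depth now 0)
Event 30 (EXEC): [MAIN] PC=1: INC 1 -> ACC=-31
Event 31 (EXEC): [MAIN] PC=2: INC 3 -> ACC=-28
Event 32 (EXEC): [MAIN] PC=3: HALT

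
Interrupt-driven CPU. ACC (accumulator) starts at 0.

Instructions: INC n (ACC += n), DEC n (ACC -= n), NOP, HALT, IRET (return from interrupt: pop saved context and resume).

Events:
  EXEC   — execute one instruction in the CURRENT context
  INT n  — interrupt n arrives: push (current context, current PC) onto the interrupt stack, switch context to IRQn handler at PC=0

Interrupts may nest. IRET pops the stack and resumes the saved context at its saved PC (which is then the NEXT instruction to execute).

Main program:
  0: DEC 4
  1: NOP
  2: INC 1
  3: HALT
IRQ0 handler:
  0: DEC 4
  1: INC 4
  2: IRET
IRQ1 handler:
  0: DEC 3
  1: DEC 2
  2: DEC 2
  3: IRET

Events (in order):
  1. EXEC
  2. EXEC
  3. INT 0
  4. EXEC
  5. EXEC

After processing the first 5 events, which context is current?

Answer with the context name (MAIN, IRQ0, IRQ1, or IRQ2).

Event 1 (EXEC): [MAIN] PC=0: DEC 4 -> ACC=-4
Event 2 (EXEC): [MAIN] PC=1: NOP
Event 3 (INT 0): INT 0 arrives: push (MAIN, PC=2), enter IRQ0 at PC=0 (depth now 1)
Event 4 (EXEC): [IRQ0] PC=0: DEC 4 -> ACC=-8
Event 5 (EXEC): [IRQ0] PC=1: INC 4 -> ACC=-4

Answer: IRQ0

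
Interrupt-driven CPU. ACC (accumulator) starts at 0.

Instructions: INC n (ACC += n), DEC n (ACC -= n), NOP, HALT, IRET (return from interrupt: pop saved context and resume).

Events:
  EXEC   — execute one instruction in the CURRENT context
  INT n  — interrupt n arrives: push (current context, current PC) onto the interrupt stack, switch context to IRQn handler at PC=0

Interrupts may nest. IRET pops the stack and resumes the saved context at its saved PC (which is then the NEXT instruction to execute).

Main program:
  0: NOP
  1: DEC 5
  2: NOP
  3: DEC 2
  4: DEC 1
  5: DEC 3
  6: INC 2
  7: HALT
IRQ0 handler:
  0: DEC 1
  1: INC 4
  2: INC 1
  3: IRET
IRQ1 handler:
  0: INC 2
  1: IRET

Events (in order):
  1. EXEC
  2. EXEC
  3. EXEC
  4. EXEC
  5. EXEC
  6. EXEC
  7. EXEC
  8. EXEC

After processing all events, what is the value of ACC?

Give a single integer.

Answer: -9

Derivation:
Event 1 (EXEC): [MAIN] PC=0: NOP
Event 2 (EXEC): [MAIN] PC=1: DEC 5 -> ACC=-5
Event 3 (EXEC): [MAIN] PC=2: NOP
Event 4 (EXEC): [MAIN] PC=3: DEC 2 -> ACC=-7
Event 5 (EXEC): [MAIN] PC=4: DEC 1 -> ACC=-8
Event 6 (EXEC): [MAIN] PC=5: DEC 3 -> ACC=-11
Event 7 (EXEC): [MAIN] PC=6: INC 2 -> ACC=-9
Event 8 (EXEC): [MAIN] PC=7: HALT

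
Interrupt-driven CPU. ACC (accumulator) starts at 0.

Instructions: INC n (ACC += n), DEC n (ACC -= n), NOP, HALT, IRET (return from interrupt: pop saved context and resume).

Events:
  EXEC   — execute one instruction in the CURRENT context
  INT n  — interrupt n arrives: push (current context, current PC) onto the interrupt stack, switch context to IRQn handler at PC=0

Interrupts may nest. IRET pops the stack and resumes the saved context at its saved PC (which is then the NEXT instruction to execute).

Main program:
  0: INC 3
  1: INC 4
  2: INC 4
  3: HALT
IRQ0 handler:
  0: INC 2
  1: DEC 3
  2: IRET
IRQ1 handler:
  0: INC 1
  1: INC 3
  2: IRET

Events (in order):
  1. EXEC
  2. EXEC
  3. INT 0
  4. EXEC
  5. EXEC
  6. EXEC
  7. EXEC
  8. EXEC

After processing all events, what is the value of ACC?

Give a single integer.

Event 1 (EXEC): [MAIN] PC=0: INC 3 -> ACC=3
Event 2 (EXEC): [MAIN] PC=1: INC 4 -> ACC=7
Event 3 (INT 0): INT 0 arrives: push (MAIN, PC=2), enter IRQ0 at PC=0 (depth now 1)
Event 4 (EXEC): [IRQ0] PC=0: INC 2 -> ACC=9
Event 5 (EXEC): [IRQ0] PC=1: DEC 3 -> ACC=6
Event 6 (EXEC): [IRQ0] PC=2: IRET -> resume MAIN at PC=2 (depth now 0)
Event 7 (EXEC): [MAIN] PC=2: INC 4 -> ACC=10
Event 8 (EXEC): [MAIN] PC=3: HALT

Answer: 10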